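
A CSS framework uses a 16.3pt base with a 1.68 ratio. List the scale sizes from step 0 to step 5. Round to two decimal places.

16.30pt, 27.38pt, 46.01pt, 77.29pt, 129.84pt, 218.14pt

Step 0: 16.3pt
Step 1: 16.3 × 1.68 = 27.38
Step 2: 16.3 × 1.68² = 46.01
Step 3: 16.3 × 1.68³ = 77.29
Step 4: 16.3 × 1.68⁴ = 129.84
Step 5: 16.3 × 1.68⁵ = 218.14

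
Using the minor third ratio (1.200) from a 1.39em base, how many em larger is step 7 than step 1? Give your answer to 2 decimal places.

3.31em

Step 1: 1.39 × 1.200 = 1.6680em
Step 7: 1.39 × 1.200⁷ = 4.9806em
Difference: 4.9806 − 1.6680 = 3.3126em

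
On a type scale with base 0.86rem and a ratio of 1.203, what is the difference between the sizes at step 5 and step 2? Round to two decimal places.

Step 2: 0.86 × 1.203² = 1.2446rem
Step 5: 0.86 × 1.203⁵ = 2.1668rem
Difference: 2.1668 − 1.2446 = 0.9222rem

0.92rem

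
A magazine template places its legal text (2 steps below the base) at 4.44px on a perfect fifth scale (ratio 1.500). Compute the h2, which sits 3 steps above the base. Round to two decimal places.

33.72px

4.44 × 1.500⁵ = 4.44 × 7.59375 ≈ 33.716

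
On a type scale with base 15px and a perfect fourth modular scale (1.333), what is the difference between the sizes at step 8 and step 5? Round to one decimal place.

Step 5: 15.0 × 1.333⁵ = 63.131px
Step 8: 15.0 × 1.333⁸ = 149.531px
Difference: 149.531 − 63.131 = 86.400px

86.4px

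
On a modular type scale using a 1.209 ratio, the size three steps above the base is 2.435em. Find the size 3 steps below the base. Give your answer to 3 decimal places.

Moving from step +3 to step -3 is 6 steps down, so divide by r⁶.
2.435 ÷ 1.209⁶ = 2.435 ÷ 3.12290 ≈ 0.780

0.780em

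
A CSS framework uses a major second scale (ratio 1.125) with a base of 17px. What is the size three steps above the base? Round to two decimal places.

24.21px

17.0 × 1.125³ = 17.0 × 1.42383 ≈ 24.21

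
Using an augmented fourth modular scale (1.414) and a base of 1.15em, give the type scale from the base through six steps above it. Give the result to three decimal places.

1.150em, 1.626em, 2.299em, 3.251em, 4.597em, 6.500em, 9.192em

Step 0: 1.15em
Step 1: 1.15 × 1.414 = 1.626
Step 2: 1.15 × 1.414² = 2.299
Step 3: 1.15 × 1.414³ = 3.251
Step 4: 1.15 × 1.414⁴ = 4.597
Step 5: 1.15 × 1.414⁵ = 6.500
Step 6: 1.15 × 1.414⁶ = 9.192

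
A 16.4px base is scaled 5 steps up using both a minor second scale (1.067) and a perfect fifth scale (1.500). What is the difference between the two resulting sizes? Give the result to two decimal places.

101.86px

Minor second: 16.4 × 1.067⁵ = 22.6812px
Perfect fifth: 16.4 × 1.500⁵ = 124.5375px
Difference: 124.5375 − 22.6812 = 101.8563px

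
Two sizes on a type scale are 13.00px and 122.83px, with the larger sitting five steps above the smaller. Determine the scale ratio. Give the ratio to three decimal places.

1.567

The ratio satisfies 13.00 × r⁵ = 122.83, so r = (122.83 / 13.00)^(1/5).
r = 9.4485^(1/5) ≈ 1.5670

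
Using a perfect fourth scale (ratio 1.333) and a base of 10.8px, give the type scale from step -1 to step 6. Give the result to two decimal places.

8.10px, 10.80px, 14.40px, 19.19px, 25.58px, 34.10px, 45.45px, 60.59px

Step -1: 10.8 ÷ 1.333 = 8.10
Step 0: 10.8px
Step 1: 10.8 × 1.333 = 14.40
Step 2: 10.8 × 1.333² = 19.19
Step 3: 10.8 × 1.333³ = 25.58
Step 4: 10.8 × 1.333⁴ = 34.10
Step 5: 10.8 × 1.333⁵ = 45.45
Step 6: 10.8 × 1.333⁶ = 60.59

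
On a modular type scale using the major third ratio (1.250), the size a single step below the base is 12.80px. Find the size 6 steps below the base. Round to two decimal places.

The gap is -6 − (-1) = -5 steps, so the factor is 1.250^-5.
12.80 ÷ 1.250⁵ = 12.80 ÷ 3.05176 ≈ 4.194

4.19px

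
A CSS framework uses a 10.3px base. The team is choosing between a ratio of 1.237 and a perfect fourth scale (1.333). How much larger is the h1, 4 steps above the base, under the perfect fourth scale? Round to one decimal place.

At 1.237: 10.3 × 1.237⁴ = 24.117px
Perfect fourth: 10.3 × 1.333⁴ = 32.521px
Difference: 32.521 − 24.117 = 8.404px

8.4px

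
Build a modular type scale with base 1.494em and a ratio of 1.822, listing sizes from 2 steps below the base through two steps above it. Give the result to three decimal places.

0.450em, 0.820em, 1.494em, 2.722em, 4.960em

Step -2: 1.494 ÷ 1.822² = 0.450
Step -1: 1.494 ÷ 1.822 = 0.820
Step 0: 1.494em
Step 1: 1.494 × 1.822 = 2.722
Step 2: 1.494 × 1.822² = 4.960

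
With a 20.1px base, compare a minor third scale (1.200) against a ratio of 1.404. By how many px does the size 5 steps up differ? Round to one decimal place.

Minor third: 20.1 × 1.200⁵ = 50.015px
At 1.404: 20.1 × 1.404⁵ = 109.656px
Difference: 109.656 − 50.015 = 59.641px

59.6px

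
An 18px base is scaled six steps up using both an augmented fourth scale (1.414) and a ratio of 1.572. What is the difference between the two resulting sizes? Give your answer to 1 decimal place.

Augmented fourth: 18.0 × 1.414⁶ = 143.870px
At 1.572: 18.0 × 1.572⁶ = 271.636px
Difference: 271.636 − 143.870 = 127.766px

127.8px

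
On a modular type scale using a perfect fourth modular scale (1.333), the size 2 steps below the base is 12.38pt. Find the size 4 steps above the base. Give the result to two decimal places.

12.38 × 1.333⁶ = 12.38 × 5.61023 ≈ 69.455

69.45pt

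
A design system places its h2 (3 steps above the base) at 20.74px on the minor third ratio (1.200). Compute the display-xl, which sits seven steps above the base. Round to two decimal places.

The gap is 7 − (3) = 4 steps, so the factor is 1.200^4.
20.74 × 1.200⁴ = 20.74 × 2.07360 ≈ 43.006

43.01px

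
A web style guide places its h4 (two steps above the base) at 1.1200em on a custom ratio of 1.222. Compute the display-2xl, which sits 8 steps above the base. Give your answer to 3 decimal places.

Moving from step +2 to step +8 is 6 steps up, so multiply by r⁶.
1.1200 × 1.222⁶ = 1.1200 × 3.32987 ≈ 3.729

3.729em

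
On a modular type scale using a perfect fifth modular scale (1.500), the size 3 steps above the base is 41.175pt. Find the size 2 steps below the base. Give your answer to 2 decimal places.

5.42pt

The gap is -2 − (3) = -5 steps, so the factor is 1.500^-5.
41.175 ÷ 1.500⁵ = 41.175 ÷ 7.59375 ≈ 5.422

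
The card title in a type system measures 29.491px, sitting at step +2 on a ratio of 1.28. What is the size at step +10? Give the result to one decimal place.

The gap is 10 − (2) = 8 steps, so the factor is 1.28^8.
29.491 × 1.28⁸ = 29.491 × 7.20576 ≈ 212.505

212.5px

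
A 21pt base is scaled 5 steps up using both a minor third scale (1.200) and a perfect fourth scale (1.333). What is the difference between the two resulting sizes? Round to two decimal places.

Minor third: 21.0 × 1.200⁵ = 52.2547pt
Perfect fourth: 21.0 × 1.333⁵ = 88.3833pt
Difference: 88.3833 − 52.2547 = 36.1286pt

36.13pt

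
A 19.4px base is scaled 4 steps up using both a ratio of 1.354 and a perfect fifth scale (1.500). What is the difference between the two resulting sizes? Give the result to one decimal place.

33.0px

At 1.354: 19.4 × 1.354⁴ = 65.204px
Perfect fifth: 19.4 × 1.500⁴ = 98.212px
Difference: 98.212 − 65.204 = 33.008px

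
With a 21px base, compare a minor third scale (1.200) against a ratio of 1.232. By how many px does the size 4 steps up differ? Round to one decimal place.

4.8px

Minor third: 21.0 × 1.200⁴ = 43.546px
At 1.232: 21.0 × 1.232⁴ = 48.380px
Difference: 48.380 − 43.546 = 4.834px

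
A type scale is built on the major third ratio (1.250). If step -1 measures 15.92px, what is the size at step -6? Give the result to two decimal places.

5.22px

15.92 ÷ 1.250⁵ = 15.92 ÷ 3.05176 ≈ 5.217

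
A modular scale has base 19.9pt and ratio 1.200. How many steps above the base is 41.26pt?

4

1.200ⁿ = 41.26 / 19.9 = 2.0734
n = ln(2.0734) / ln(1.200) = 0.7292 / 0.1823 ≈ 4.00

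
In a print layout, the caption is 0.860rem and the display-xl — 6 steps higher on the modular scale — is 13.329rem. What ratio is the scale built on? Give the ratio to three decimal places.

r⁶ = 13.329 / 0.860, so r = (13.329/0.860)^(1/6).
r = 15.4988^(1/6) ≈ 1.5790

1.579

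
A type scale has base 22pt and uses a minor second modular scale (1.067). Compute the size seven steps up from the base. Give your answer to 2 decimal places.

34.64pt

Each step on a modular scale multiplies by the ratio, so the size n steps from the base is base × ratioⁿ.
22.0 × 1.067⁷ = 22.0 × 1.57453 ≈ 34.64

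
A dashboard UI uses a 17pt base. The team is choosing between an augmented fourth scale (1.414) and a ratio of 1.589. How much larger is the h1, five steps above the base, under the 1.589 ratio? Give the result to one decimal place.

76.1pt

Augmented fourth: 17.0 × 1.414⁵ = 96.094pt
At 1.589: 17.0 × 1.589⁵ = 172.214pt
Difference: 172.214 − 96.094 = 76.120pt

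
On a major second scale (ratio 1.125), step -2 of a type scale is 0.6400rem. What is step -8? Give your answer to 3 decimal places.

Moving from step -2 to step -8 is 6 steps down, so divide by r⁶.
0.6400 ÷ 1.125⁶ = 0.6400 ÷ 2.02729 ≈ 0.316

0.316rem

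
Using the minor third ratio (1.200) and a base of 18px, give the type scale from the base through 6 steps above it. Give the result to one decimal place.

Step 0: 18px
Step 1: 18.0 × 1.200 = 21.6
Step 2: 18.0 × 1.200² = 25.9
Step 3: 18.0 × 1.200³ = 31.1
Step 4: 18.0 × 1.200⁴ = 37.3
Step 5: 18.0 × 1.200⁵ = 44.8
Step 6: 18.0 × 1.200⁶ = 53.7

18.0px, 21.6px, 25.9px, 31.1px, 37.3px, 44.8px, 53.7px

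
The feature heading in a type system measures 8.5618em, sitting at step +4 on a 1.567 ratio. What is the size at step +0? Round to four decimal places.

8.5618 ÷ 1.567⁴ = 8.5618 ÷ 6.02943 ≈ 1.4200

1.4200em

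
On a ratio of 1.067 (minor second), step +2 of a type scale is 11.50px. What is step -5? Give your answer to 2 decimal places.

11.50 ÷ 1.067⁷ = 11.50 ÷ 1.57453 ≈ 7.304

7.30px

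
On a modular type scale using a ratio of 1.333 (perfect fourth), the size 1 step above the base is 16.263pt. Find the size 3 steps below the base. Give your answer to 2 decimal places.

5.15pt

The gap is -3 − (1) = -4 steps, so the factor is 1.333^-4.
16.263 ÷ 1.333⁴ = 16.263 ÷ 3.15733 ≈ 5.151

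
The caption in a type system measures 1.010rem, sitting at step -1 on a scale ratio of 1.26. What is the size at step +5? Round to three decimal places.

1.010 × 1.26⁶ = 1.010 × 4.00150 ≈ 4.042

4.042rem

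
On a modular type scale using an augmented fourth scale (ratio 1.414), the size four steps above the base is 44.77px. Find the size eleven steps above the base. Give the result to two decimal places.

505.98px

The gap is 11 − (4) = 7 steps, so the factor is 1.414^7.
44.77 × 1.414⁷ = 44.77 × 11.30175 ≈ 505.980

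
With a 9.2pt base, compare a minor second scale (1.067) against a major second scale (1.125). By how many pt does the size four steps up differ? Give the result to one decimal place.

Minor second: 9.2 × 1.067⁴ = 11.925pt
Major second: 9.2 × 1.125⁴ = 14.737pt
Difference: 14.737 − 11.925 = 2.812pt

2.8pt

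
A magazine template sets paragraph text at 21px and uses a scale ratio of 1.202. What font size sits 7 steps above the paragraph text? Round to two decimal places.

76.13px

Each step on a modular scale multiplies by the ratio, so the size n steps from the base is base × ratioⁿ.
21.0 × 1.202⁷ = 21.0 × 3.62519 ≈ 76.13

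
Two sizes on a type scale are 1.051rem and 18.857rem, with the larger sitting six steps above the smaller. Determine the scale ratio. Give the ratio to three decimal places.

1.618

r⁶ = 18.857 / 1.051, so r = (18.857/1.051)^(1/6).
r = 17.9420^(1/6) ≈ 1.6180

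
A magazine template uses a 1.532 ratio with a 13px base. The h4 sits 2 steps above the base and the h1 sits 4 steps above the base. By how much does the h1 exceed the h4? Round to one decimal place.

Step 2: 13.0 × 1.532² = 30.511px
Step 4: 13.0 × 1.532⁴ = 71.611px
Difference: 71.611 − 30.511 = 41.100px

41.1px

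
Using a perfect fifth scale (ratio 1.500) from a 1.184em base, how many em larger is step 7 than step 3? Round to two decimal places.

Step 3: 1.184 × 1.500³ = 3.9960em
Step 7: 1.184 × 1.500⁷ = 20.2297em
Difference: 20.2297 − 3.9960 = 16.2337em

16.23em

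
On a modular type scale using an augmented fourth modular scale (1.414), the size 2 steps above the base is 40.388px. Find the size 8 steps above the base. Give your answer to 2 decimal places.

322.81px

40.388 × 1.414⁶ = 40.388 × 7.99275 ≈ 322.811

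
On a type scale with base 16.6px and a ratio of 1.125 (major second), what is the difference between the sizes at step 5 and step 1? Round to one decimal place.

11.2px

Step 1: 16.6 × 1.125 = 18.675px
Step 5: 16.6 × 1.125⁵ = 29.914px
Difference: 29.914 − 18.675 = 11.239px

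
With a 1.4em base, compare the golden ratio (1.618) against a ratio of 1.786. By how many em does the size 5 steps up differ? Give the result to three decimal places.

9.916em

Golden ratio: 1.4 × 1.618⁵ = 15.52461em
At 1.786: 1.4 × 1.786⁵ = 25.44107em
Difference: 25.44107 − 15.52461 = 9.91646em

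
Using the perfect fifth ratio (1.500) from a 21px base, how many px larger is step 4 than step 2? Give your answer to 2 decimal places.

59.06px

Step 2: 21.0 × 1.500² = 47.2500px
Step 4: 21.0 × 1.500⁴ = 106.3125px
Difference: 106.3125 − 47.2500 = 59.0625px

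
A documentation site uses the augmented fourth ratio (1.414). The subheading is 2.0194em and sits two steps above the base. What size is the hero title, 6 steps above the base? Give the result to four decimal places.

The gap is 6 − (2) = 4 steps, so the factor is 1.414^4.
2.0194 × 1.414⁴ = 2.0194 × 3.99758 ≈ 8.0727

8.0727em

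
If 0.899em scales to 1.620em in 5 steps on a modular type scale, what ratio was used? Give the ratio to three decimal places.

1.125

r⁵ = 1.620 / 0.899, so r = (1.620/0.899)^(1/5).
r = 1.8020^(1/5) ≈ 1.1250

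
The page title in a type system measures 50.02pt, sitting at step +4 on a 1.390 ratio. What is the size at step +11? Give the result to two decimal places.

501.47pt

50.02 × 1.390⁷ = 50.02 × 10.02544 ≈ 501.473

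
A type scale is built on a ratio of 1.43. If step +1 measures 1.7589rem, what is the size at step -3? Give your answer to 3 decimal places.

Moving from step +1 to step -3 is 4 steps down, so divide by r⁴.
1.7589 ÷ 1.43⁴ = 1.7589 ÷ 4.18162 ≈ 0.421

0.421rem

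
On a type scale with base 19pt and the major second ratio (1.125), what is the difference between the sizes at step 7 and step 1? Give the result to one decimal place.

22.0pt

Step 1: 19.0 × 1.125 = 21.375pt
Step 7: 19.0 × 1.125⁷ = 43.333pt
Difference: 43.333 − 21.375 = 21.958pt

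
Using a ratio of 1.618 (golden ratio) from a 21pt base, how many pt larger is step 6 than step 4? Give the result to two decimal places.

232.86pt

Step 4: 21.0 × 1.618⁴ = 143.9240pt
Step 6: 21.0 × 1.618⁶ = 376.7822pt
Difference: 376.7822 − 143.9240 = 232.8582pt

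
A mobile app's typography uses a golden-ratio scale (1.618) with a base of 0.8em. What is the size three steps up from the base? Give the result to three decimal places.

3.389em

0.8 × 1.618³ = 0.8 × 4.23580 ≈ 3.389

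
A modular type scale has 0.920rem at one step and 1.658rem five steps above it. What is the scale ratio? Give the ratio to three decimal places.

r⁵ = 1.658 / 0.920, so r = (1.658/0.920)^(1/5).
r = 1.8022^(1/5) ≈ 1.1250

1.125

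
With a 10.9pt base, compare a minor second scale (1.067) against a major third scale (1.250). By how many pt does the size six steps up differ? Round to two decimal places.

25.50pt

Minor second: 10.9 × 1.067⁶ = 16.0847pt
Major third: 10.9 × 1.250⁶ = 41.5802pt
Difference: 41.5802 − 16.0847 = 25.4955pt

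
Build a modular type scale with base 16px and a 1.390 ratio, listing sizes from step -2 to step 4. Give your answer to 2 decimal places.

8.28px, 11.51px, 16.00px, 22.24px, 30.91px, 42.97px, 59.73px

Step -2: 16.0 ÷ 1.390² = 8.28
Step -1: 16.0 ÷ 1.390 = 11.51
Step 0: 16px
Step 1: 16.0 × 1.390 = 22.24
Step 2: 16.0 × 1.390² = 30.91
Step 3: 16.0 × 1.390³ = 42.97
Step 4: 16.0 × 1.390⁴ = 59.73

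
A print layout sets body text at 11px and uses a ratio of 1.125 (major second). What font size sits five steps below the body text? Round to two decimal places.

6.10px

Every step multiplies by the scale ratio.
11.0 ÷ 1.125⁵ = 11.0 ÷ 1.80203 ≈ 6.10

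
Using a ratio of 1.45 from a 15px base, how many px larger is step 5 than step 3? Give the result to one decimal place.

Step 3: 15.0 × 1.45³ = 45.729px
Step 5: 15.0 × 1.45⁵ = 96.146px
Difference: 96.146 − 45.729 = 50.417px

50.4px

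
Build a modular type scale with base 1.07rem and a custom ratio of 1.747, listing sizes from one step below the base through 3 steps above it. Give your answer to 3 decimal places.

0.612rem, 1.070rem, 1.869rem, 3.266rem, 5.705rem

Step -1: 1.07 ÷ 1.747 = 0.612
Step 0: 1.07rem
Step 1: 1.07 × 1.747 = 1.869
Step 2: 1.07 × 1.747² = 3.266
Step 3: 1.07 × 1.747³ = 5.705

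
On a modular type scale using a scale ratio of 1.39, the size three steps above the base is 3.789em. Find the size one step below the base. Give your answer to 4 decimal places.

1.0150em

3.789 ÷ 1.39⁴ = 3.789 ÷ 3.73301 ≈ 1.0150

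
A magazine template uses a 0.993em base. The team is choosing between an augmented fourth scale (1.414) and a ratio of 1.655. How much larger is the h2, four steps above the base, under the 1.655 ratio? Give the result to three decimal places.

Augmented fourth: 0.993 × 1.414⁴ = 3.96960em
At 1.655: 0.993 × 1.655⁴ = 7.44974em
Difference: 7.44974 − 3.96960 = 3.48014em

3.480em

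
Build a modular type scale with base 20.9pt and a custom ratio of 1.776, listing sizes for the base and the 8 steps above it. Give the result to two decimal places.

20.90pt, 37.12pt, 65.92pt, 117.08pt, 207.93pt, 369.28pt, 655.85pt, 1164.79pt, 2068.66pt

Step 0: 20.9pt
Step 1: 20.9 × 1.776 = 37.12
Step 2: 20.9 × 1.776² = 65.92
Step 3: 20.9 × 1.776³ = 117.08
Step 4: 20.9 × 1.776⁴ = 207.93
Step 5: 20.9 × 1.776⁵ = 369.28
Step 6: 20.9 × 1.776⁶ = 655.85
Step 7: 20.9 × 1.776⁷ = 1164.79
Step 8: 20.9 × 1.776⁸ = 2068.66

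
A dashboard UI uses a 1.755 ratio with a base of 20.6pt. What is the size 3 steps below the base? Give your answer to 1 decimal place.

20.6 ÷ 1.755³ = 20.6 ÷ 5.40544 ≈ 3.81

3.8pt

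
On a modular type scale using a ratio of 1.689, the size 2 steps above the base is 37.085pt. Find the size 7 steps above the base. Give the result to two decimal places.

509.74pt

37.085 × 1.689⁵ = 37.085 × 13.74511 ≈ 509.737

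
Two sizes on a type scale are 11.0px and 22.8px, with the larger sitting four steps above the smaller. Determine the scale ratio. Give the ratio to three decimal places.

1.200

r⁴ = 22.8 / 11.0, so r = (22.8/11.0)^(1/4).
r = 2.0727^(1/4) ≈ 1.1999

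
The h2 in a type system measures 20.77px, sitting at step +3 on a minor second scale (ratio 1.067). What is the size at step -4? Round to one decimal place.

20.77 ÷ 1.067⁷ = 20.77 ÷ 1.57453 ≈ 13.191

13.2px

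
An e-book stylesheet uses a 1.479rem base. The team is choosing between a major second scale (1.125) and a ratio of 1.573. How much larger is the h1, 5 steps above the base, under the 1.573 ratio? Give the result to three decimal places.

11.578rem

Major second: 1.479 × 1.125⁵ = 2.66521rem
At 1.573: 1.479 × 1.573⁵ = 14.24334rem
Difference: 14.24334 − 2.66521 = 11.57813rem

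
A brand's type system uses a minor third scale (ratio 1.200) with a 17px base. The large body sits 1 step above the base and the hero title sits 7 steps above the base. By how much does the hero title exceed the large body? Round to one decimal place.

Step 1: 17.0 × 1.200 = 20.400px
Step 7: 17.0 × 1.200⁷ = 60.914px
Difference: 60.914 − 20.400 = 40.514px

40.5px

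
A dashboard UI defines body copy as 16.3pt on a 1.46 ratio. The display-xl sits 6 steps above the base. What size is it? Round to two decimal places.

157.87pt

A modular type scale is a geometric sequence: sizeₙ = base × rⁿ.
16.3 × 1.46⁶ = 16.3 × 9.68539 ≈ 157.87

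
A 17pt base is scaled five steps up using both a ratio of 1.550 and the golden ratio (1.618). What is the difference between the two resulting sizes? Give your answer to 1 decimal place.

36.4pt

At 1.550: 17.0 × 1.550⁵ = 152.092pt
Golden ratio: 17.0 × 1.618⁵ = 188.513pt
Difference: 188.513 − 152.092 = 36.421pt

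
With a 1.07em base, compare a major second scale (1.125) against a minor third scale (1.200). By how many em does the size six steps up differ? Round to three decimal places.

Major second: 1.07 × 1.125⁶ = 2.16920em
Minor third: 1.07 × 1.200⁶ = 3.19500em
Difference: 3.19500 − 2.16920 = 1.02580em

1.026em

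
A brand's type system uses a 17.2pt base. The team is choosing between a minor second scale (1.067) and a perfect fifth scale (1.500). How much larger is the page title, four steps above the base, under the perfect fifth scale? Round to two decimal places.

64.78pt

Minor second: 17.2 × 1.067⁴ = 22.2939pt
Perfect fifth: 17.2 × 1.500⁴ = 87.0750pt
Difference: 87.0750 − 22.2939 = 64.7811pt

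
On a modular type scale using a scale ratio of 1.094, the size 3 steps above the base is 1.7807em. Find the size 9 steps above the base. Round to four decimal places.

The gap is 9 − (3) = 6 steps, so the factor is 1.094^6.
1.7807 × 1.094⁶ = 1.7807 × 1.71437 ≈ 3.0528

3.0528em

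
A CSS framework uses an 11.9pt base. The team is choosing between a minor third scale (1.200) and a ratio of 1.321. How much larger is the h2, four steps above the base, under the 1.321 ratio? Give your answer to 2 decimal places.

11.56pt

Minor third: 11.9 × 1.200⁴ = 24.6758pt
At 1.321: 11.9 × 1.321⁴ = 36.2375pt
Difference: 36.2375 − 24.6758 = 11.5617pt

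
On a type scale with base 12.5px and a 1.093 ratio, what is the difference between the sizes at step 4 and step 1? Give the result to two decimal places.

4.18px

Step 1: 12.5 × 1.093 = 13.6625px
Step 4: 12.5 × 1.093⁴ = 17.8398px
Difference: 17.8398 − 13.6625 = 4.1773px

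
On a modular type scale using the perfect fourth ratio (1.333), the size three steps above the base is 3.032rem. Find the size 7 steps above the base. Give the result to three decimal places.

9.573rem

Moving from step +3 to step +7 is 4 steps up, so multiply by r⁴.
3.032 × 1.333⁴ = 3.032 × 3.15733 ≈ 9.573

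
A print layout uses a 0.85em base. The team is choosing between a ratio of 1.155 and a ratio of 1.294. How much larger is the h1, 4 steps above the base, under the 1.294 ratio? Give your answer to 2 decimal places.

At 1.155: 0.85 × 1.155⁴ = 1.5127em
At 1.294: 0.85 × 1.294⁴ = 2.3832em
Difference: 2.3832 − 1.5127 = 0.8705em

0.87em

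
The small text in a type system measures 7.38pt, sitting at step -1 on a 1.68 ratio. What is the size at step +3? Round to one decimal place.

58.8pt

Moving from step -1 to step +3 is 4 steps up, so multiply by r⁴.
7.38 × 1.68⁴ = 7.38 × 7.96594 ≈ 58.789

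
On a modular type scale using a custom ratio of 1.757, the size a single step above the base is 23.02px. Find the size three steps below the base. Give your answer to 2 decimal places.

2.42px

Moving from step +1 to step -3 is 4 steps down, so divide by r⁴.
23.02 ÷ 1.757⁴ = 23.02 ÷ 9.52987 ≈ 2.416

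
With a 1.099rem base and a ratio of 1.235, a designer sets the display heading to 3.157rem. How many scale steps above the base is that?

1.235ⁿ = 3.157 / 1.099 = 2.8726
n = ln(2.8726) / ln(1.235) = 1.0552 / 0.2111 ≈ 5.00

5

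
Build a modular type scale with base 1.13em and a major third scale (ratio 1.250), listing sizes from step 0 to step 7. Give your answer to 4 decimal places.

1.1300em, 1.4125em, 1.7656em, 2.2070em, 2.7588em, 3.4485em, 4.3106em, 5.3883em

Step 0: 1.13em
Step 1: 1.13 × 1.250 = 1.4125
Step 2: 1.13 × 1.250² = 1.7656
Step 3: 1.13 × 1.250³ = 2.2070
Step 4: 1.13 × 1.250⁴ = 2.7588
Step 5: 1.13 × 1.250⁵ = 3.4485
Step 6: 1.13 × 1.250⁶ = 4.3106
Step 7: 1.13 × 1.250⁷ = 5.3883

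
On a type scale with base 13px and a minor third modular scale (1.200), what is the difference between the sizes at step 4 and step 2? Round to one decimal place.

Step 2: 13.0 × 1.200² = 18.720px
Step 4: 13.0 × 1.200⁴ = 26.957px
Difference: 26.957 − 18.720 = 8.237px

8.2px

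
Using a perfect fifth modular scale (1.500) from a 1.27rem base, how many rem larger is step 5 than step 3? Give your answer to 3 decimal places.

Step 3: 1.27 × 1.500³ = 4.28625rem
Step 5: 1.27 × 1.500⁵ = 9.64406rem
Difference: 9.64406 − 4.28625 = 5.35781rem

5.358rem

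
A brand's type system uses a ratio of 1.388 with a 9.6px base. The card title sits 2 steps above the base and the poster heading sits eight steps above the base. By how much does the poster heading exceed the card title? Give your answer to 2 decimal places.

113.75px

Step 2: 9.6 × 1.388² = 18.4948px
Step 8: 9.6 × 1.388⁸ = 132.2473px
Difference: 132.2473 − 18.4948 = 113.7525px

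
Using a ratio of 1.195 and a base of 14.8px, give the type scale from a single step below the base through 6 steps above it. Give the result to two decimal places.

12.38px, 14.80px, 17.69px, 21.13px, 25.26px, 30.18px, 36.07px, 43.10px

Step -1: 14.8 ÷ 1.195 = 12.38
Step 0: 14.8px
Step 1: 14.8 × 1.195 = 17.69
Step 2: 14.8 × 1.195² = 21.13
Step 3: 14.8 × 1.195³ = 25.26
Step 4: 14.8 × 1.195⁴ = 30.18
Step 5: 14.8 × 1.195⁵ = 36.07
Step 6: 14.8 × 1.195⁶ = 43.10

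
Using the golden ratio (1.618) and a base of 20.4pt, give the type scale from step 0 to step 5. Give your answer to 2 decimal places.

Step 0: 20.4pt
Step 1: 20.4 × 1.618 = 33.01
Step 2: 20.4 × 1.618² = 53.41
Step 3: 20.4 × 1.618³ = 86.41
Step 4: 20.4 × 1.618⁴ = 139.81
Step 5: 20.4 × 1.618⁵ = 226.22

20.40pt, 33.01pt, 53.41pt, 86.41pt, 139.81pt, 226.22pt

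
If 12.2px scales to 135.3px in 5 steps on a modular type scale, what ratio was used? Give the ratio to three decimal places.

r⁵ = 135.3 / 12.2, so r = (135.3/12.2)^(1/5).
r = 11.0902^(1/5) ≈ 1.6180

1.618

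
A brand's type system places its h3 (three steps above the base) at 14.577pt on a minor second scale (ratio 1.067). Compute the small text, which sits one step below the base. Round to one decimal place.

11.2pt

14.577 ÷ 1.067⁴ = 14.577 ÷ 1.29616 ≈ 11.246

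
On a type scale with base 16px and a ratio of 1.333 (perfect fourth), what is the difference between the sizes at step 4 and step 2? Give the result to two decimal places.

Step 2: 16.0 × 1.333² = 28.4302px
Step 4: 16.0 × 1.333⁴ = 50.5174px
Difference: 50.5174 − 28.4302 = 22.0872px

22.09px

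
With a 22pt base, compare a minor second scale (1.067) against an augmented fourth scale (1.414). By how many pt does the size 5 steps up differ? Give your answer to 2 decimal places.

Minor second: 22.0 × 1.067⁵ = 30.4260pt
Augmented fourth: 22.0 × 1.414⁵ = 124.3569pt
Difference: 124.3569 − 30.4260 = 93.9309pt

93.93pt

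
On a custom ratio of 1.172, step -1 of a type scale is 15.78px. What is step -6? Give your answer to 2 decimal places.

7.14px

Moving from step -1 to step -6 is 5 steps down, so divide by r⁵.
15.78 ÷ 1.172⁵ = 15.78 ÷ 2.21125 ≈ 7.136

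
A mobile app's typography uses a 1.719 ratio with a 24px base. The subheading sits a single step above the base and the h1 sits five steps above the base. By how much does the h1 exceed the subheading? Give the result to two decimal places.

318.98px

Step 1: 24.0 × 1.719 = 41.2560px
Step 5: 24.0 × 1.719⁵ = 360.2389px
Difference: 360.2389 − 41.2560 = 318.9829px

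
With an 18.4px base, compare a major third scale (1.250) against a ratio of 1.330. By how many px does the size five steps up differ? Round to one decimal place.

Major third: 18.4 × 1.250⁵ = 56.152px
At 1.330: 18.4 × 1.330⁵ = 76.573px
Difference: 76.573 − 56.152 = 20.421px

20.4px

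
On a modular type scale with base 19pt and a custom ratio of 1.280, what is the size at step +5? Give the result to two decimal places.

65.28pt

A modular type scale is a geometric sequence: sizeₙ = base × rⁿ.
19.0 × 1.280⁵ = 19.0 × 3.43597 ≈ 65.28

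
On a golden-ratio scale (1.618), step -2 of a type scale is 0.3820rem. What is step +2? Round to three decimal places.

0.3820 × 1.618⁴ = 0.3820 × 6.85353 ≈ 2.618

2.618rem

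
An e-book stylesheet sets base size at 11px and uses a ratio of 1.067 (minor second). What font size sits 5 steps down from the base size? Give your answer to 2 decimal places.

Every step multiplies by the scale ratio.
11.0 ÷ 1.067⁵ = 11.0 ÷ 1.38300 ≈ 7.95

7.95px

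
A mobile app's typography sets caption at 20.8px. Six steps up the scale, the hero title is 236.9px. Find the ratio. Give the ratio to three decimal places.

1.500

r⁶ = 236.9 / 20.8, so r = (236.9/20.8)^(1/6).
r = 11.3894^(1/6) ≈ 1.5000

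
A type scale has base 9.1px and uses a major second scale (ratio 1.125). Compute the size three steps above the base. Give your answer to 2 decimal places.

Every step multiplies by the scale ratio.
9.1 × 1.125³ = 9.1 × 1.42383 ≈ 12.96

12.96px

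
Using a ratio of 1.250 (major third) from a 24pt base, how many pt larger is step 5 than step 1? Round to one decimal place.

43.2pt

Step 1: 24.0 × 1.250 = 30.000pt
Step 5: 24.0 × 1.250⁵ = 73.242pt
Difference: 73.242 − 30.000 = 43.242pt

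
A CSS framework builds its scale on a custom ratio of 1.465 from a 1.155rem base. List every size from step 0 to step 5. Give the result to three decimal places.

Step 0: 1.155rem
Step 1: 1.155 × 1.465 = 1.692
Step 2: 1.155 × 1.465² = 2.479
Step 3: 1.155 × 1.465³ = 3.632
Step 4: 1.155 × 1.465⁴ = 5.320
Step 5: 1.155 × 1.465⁵ = 7.794

1.155rem, 1.692rem, 2.479rem, 3.632rem, 5.320rem, 7.794rem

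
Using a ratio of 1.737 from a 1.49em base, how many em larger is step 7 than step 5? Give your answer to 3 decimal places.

47.526em

Step 5: 1.49 × 1.737⁵ = 23.56055em
Step 7: 1.49 × 1.737⁷ = 71.08615em
Difference: 71.08615 − 23.56055 = 47.52560em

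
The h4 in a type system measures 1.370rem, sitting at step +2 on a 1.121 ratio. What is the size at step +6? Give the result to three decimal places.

2.163rem

The gap is 6 − (2) = 4 steps, so the factor is 1.121^4.
1.370 × 1.121⁴ = 1.370 × 1.57915 ≈ 2.163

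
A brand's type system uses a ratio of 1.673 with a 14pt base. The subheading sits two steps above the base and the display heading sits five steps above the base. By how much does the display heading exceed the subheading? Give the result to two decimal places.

144.30pt

Step 2: 14.0 × 1.673² = 39.1850pt
Step 5: 14.0 × 1.673⁵ = 183.4880pt
Difference: 183.4880 − 39.1850 = 144.3030pt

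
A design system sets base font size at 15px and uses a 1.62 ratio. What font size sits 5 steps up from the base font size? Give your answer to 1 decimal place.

167.4px

15.0 × 1.62⁵ = 15.0 × 11.15771 ≈ 167.37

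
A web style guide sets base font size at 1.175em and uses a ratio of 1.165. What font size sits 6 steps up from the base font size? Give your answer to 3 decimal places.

2.938em

A modular type scale is a geometric sequence: sizeₙ = base × rⁿ.
1.175 × 1.165⁶ = 1.175 × 2.50009 ≈ 2.938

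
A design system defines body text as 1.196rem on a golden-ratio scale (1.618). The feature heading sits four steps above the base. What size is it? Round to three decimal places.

Each step on a modular scale multiplies by the ratio, so the size n steps from the base is base × ratioⁿ.
1.196 × 1.618⁴ = 1.196 × 6.85353 ≈ 8.197

8.197rem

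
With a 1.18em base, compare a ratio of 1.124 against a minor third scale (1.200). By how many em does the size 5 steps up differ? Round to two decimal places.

0.82em

At 1.124: 1.18 × 1.124⁵ = 2.1170em
Minor third: 1.18 × 1.200⁵ = 2.9362em
Difference: 2.9362 − 2.1170 = 0.8192em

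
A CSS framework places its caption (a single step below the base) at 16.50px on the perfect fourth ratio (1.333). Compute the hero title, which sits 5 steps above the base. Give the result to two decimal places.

92.57px

Moving from step -1 to step +5 is 6 steps up, so multiply by r⁶.
16.50 × 1.333⁶ = 16.50 × 5.61023 ≈ 92.569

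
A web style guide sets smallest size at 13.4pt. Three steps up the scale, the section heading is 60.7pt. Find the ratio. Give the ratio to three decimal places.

1.655

r³ = 60.7 / 13.4, so r = (60.7/13.4)^(1/3).
r = 4.5299^(1/3) ≈ 1.6546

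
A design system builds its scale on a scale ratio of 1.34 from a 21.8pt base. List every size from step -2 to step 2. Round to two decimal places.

Step -2: 21.8 ÷ 1.34² = 12.14
Step -1: 21.8 ÷ 1.34 = 16.27
Step 0: 21.8pt
Step 1: 21.8 × 1.34 = 29.21
Step 2: 21.8 × 1.34² = 39.14

12.14pt, 16.27pt, 21.80pt, 29.21pt, 39.14pt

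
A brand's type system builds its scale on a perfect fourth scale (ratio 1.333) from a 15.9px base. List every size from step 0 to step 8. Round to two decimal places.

Step 0: 15.9px
Step 1: 15.9 × 1.333 = 21.19
Step 2: 15.9 × 1.333² = 28.25
Step 3: 15.9 × 1.333³ = 37.66
Step 4: 15.9 × 1.333⁴ = 50.20
Step 5: 15.9 × 1.333⁵ = 66.92
Step 6: 15.9 × 1.333⁶ = 89.20
Step 7: 15.9 × 1.333⁷ = 118.91
Step 8: 15.9 × 1.333⁸ = 158.50

15.90px, 21.19px, 28.25px, 37.66px, 50.20px, 66.92px, 89.20px, 118.91px, 158.50px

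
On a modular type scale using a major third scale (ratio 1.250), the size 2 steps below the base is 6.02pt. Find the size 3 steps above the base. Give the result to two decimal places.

The gap is 3 − (-2) = 5 steps, so the factor is 1.250^5.
6.02 × 1.250⁵ = 6.02 × 3.05176 ≈ 18.372

18.37pt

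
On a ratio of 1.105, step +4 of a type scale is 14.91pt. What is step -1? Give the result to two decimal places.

14.91 ÷ 1.105⁵ = 14.91 ÷ 1.64745 ≈ 9.050

9.05pt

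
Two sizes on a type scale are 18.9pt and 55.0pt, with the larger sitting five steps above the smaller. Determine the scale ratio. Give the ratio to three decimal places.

1.238

r⁵ = 55.0 / 18.9, so r = (55.0/18.9)^(1/5).
r = 2.9101^(1/5) ≈ 1.2382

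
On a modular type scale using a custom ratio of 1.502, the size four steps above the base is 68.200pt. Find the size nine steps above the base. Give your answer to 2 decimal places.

521.36pt

Moving from step +4 to step +9 is 5 steps up, so multiply by r⁵.
68.200 × 1.502⁵ = 68.200 × 7.64451 ≈ 521.356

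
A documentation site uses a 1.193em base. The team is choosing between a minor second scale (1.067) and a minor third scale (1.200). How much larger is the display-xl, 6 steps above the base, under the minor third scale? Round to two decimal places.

1.80em

Minor second: 1.193 × 1.067⁶ = 1.7605em
Minor third: 1.193 × 1.200⁶ = 3.5623em
Difference: 3.5623 − 1.7605 = 1.8018em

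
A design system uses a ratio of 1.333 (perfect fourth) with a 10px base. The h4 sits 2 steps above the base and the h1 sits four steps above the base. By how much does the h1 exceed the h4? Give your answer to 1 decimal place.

13.8px

Step 2: 10.0 × 1.333² = 17.769px
Step 4: 10.0 × 1.333⁴ = 31.573px
Difference: 31.573 − 17.769 = 13.804px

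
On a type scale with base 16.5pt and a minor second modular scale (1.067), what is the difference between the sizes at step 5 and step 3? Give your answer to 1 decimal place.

2.8pt

Step 3: 16.5 × 1.067³ = 20.044pt
Step 5: 16.5 × 1.067⁵ = 22.819pt
Difference: 22.819 − 20.044 = 2.775pt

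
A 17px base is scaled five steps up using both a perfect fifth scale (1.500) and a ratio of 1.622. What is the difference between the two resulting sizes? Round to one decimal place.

Perfect fifth: 17.0 × 1.500⁵ = 129.094px
At 1.622: 17.0 × 1.622⁵ = 190.855px
Difference: 190.855 − 129.094 = 61.761px

61.8px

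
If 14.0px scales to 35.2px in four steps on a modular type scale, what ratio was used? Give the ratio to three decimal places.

1.259

The ratio satisfies 14.0 × r⁴ = 35.2, so r = (35.2 / 14.0)^(1/4).
r = 2.5143^(1/4) ≈ 1.2592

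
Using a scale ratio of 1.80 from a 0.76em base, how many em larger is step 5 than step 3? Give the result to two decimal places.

9.93em

Step 3: 0.76 × 1.80³ = 4.4323em
Step 5: 0.76 × 1.80⁵ = 14.3607em
Difference: 14.3607 − 4.4323 = 9.9284em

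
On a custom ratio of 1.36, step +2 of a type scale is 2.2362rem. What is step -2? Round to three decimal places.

2.2362 ÷ 1.36⁴ = 2.2362 ÷ 3.42102 ≈ 0.654

0.654rem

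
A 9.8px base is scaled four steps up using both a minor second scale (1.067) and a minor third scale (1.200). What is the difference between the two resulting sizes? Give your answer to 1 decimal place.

7.6px

Minor second: 9.8 × 1.067⁴ = 12.702px
Minor third: 9.8 × 1.200⁴ = 20.321px
Difference: 20.321 − 12.702 = 7.619px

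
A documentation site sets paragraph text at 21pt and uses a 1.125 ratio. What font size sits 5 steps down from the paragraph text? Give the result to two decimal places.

11.65pt

21.0 ÷ 1.125⁵ = 21.0 ÷ 1.80203 ≈ 11.65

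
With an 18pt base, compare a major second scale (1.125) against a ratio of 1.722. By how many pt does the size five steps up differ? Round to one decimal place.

Major second: 18.0 × 1.125⁵ = 32.437pt
At 1.722: 18.0 × 1.722⁵ = 272.545pt
Difference: 272.545 − 32.437 = 240.108pt

240.1pt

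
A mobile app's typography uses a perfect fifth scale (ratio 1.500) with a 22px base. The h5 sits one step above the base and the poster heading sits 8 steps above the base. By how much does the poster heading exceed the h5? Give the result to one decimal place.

Step 1: 22.0 × 1.500 = 33.000px
Step 8: 22.0 × 1.500⁸ = 563.836px
Difference: 563.836 − 33.000 = 530.836px

530.8px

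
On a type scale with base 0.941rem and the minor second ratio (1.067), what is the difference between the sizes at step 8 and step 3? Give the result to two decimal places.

0.44rem

Step 3: 0.941 × 1.067³ = 1.1431rem
Step 8: 0.941 × 1.067⁸ = 1.5809rem
Difference: 1.5809 − 1.1431 = 0.4378rem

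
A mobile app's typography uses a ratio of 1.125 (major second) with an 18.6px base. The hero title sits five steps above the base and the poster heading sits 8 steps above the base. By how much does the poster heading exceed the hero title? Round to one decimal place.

14.2px

Step 5: 18.6 × 1.125⁵ = 33.518px
Step 8: 18.6 × 1.125⁸ = 47.724px
Difference: 47.724 − 33.518 = 14.206px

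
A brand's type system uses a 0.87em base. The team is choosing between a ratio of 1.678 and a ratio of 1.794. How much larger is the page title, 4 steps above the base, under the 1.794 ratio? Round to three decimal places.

2.114em

At 1.678: 0.87 × 1.678⁴ = 6.89743em
At 1.794: 0.87 × 1.794⁴ = 9.01175em
Difference: 9.01175 − 6.89743 = 2.11432em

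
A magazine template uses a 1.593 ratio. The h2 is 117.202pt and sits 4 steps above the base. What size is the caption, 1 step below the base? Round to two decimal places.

117.202 ÷ 1.593⁵ = 117.202 ÷ 10.25838 ≈ 11.425

11.42pt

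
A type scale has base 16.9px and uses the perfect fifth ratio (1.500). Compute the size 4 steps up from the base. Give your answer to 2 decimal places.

16.9 × 1.500⁴ = 16.9 × 5.06250 ≈ 85.56

85.56px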